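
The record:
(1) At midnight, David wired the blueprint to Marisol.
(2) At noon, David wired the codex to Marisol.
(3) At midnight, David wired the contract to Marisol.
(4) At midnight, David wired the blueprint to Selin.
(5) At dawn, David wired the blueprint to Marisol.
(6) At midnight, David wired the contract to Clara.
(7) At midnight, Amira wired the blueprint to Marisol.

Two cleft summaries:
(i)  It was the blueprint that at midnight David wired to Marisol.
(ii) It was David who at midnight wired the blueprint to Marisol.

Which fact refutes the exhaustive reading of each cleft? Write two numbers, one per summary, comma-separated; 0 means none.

Summary (i) focuses "the blueprint" (the thing); background same agent, recipient, setting (David / Marisol / at midnight). Fact (3) matches that background with thing = the contract — refutes (i).
Summary (ii) focuses "David" (the agent); background same thing, recipient, setting (the blueprint / Marisol / at midnight). Fact (7) matches that background with agent = Amira — refutes (ii).

3, 7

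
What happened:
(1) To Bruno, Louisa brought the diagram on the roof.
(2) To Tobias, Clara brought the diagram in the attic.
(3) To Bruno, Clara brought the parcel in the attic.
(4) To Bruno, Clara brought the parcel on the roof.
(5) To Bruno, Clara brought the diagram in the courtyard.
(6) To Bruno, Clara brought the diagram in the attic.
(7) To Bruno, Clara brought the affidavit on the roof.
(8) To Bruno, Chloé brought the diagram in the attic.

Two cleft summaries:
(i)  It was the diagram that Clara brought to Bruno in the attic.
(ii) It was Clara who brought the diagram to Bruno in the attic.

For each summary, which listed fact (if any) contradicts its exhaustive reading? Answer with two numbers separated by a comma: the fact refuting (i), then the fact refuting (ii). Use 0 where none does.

3, 8

Summary (i) focuses "the diagram" (the thing); background same agent, recipient, setting (Clara / Bruno / in the attic). Fact (3) matches that background with thing = the parcel — refutes (i).
Summary (ii) focuses "Clara" (the agent); background same thing, recipient, setting (the diagram / Bruno / in the attic). Fact (8) matches that background with agent = Chloé — refutes (ii).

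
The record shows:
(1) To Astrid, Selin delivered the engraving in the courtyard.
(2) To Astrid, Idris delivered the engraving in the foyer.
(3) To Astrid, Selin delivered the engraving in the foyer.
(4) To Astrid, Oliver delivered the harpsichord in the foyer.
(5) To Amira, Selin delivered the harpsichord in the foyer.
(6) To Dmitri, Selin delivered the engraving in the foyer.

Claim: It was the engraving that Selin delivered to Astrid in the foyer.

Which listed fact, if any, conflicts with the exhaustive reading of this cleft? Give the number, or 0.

Focus of the cleft: "the engraving" (the thing). Presupposed background: same agent, recipient, setting (Selin / Astrid / in the foyer).
The exhaustive reading says no other thing fits that background.
Every other fact differs from the presupposition on some backgrounded slot, so none challenges the exhaustivity.

0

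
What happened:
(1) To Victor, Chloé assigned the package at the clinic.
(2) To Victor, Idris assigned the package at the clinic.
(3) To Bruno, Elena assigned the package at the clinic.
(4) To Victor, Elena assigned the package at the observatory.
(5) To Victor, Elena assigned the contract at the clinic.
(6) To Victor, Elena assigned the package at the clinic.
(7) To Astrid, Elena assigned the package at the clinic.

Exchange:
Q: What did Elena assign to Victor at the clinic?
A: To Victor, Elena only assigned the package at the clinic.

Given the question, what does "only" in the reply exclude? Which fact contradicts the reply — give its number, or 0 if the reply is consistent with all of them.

The question "What did ...?" targets the thing, so in the reply the focus falls on "the package".
So "only" ranges over things; the rest (agent = Elena, recipient = Victor, setting = at the clinic) is presupposed.
Fact (5) keeps agent = Elena, recipient = Victor, setting = at the clinic but has thing = the contract; that refutes the reply.
(Fact (4) would refute a reading with focus on the setting — but that is not what the question asks.)

5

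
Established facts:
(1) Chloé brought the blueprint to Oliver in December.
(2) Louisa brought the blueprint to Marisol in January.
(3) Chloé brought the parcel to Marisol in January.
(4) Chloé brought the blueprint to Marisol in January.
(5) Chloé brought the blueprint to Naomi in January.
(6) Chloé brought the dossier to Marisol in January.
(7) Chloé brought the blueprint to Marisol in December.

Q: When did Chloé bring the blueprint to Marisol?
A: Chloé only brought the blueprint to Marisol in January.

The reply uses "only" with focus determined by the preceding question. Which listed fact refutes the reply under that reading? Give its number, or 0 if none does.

The question "When did ...?" targets the setting, so in the reply the focus falls on "in January".
"Only" then excludes alternative settings while the background — agent = Chloé, thing = the blueprint, recipient = Marisol — is held fixed.
Fact (7) keeps agent = Chloé, thing = the blueprint, recipient = Marisol but has setting = in December; that refutes the reply.
(Fact (5) would refute a reading with focus on the recipient — but that is not what the question asks.)

7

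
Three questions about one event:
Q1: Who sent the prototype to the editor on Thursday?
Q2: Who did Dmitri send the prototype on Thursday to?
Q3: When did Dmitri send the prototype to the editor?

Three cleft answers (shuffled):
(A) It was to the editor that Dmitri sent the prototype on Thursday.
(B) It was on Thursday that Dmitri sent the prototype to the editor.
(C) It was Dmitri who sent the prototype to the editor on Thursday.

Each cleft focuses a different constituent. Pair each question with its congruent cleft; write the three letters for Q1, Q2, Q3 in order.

Q1 asks about the subject (agent); cleft (C) focuses "Dmitri", which is the subject (agent) — so Q1 → C.
Q2 asks about the recipient; cleft (A) focuses "to the editor", which is the recipient — so Q2 → A.
Q3 asks about the time; cleft (B) focuses "on Thursday", which is the time — so Q3 → B.
Mapping: Q1→C, Q2→A, Q3→B.

CAB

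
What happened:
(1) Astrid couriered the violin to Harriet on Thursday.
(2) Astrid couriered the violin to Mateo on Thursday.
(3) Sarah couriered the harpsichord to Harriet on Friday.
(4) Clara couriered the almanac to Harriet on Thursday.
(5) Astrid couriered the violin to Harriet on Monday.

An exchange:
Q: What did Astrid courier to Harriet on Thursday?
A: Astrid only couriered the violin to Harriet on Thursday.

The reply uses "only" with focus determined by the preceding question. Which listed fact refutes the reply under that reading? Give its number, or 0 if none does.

0

The question "What did ...?" targets the thing, so in the reply the focus falls on "the violin".
So "only" ranges over things; the rest (Astrid as agent and Harriet as recipient and on Thursday as setting) is presupposed.
No listed fact shares that background with another thing. Nothing contradicts the reply.
(Fact (2) would refute a reading with focus on the recipient — but that is not what the question asks.)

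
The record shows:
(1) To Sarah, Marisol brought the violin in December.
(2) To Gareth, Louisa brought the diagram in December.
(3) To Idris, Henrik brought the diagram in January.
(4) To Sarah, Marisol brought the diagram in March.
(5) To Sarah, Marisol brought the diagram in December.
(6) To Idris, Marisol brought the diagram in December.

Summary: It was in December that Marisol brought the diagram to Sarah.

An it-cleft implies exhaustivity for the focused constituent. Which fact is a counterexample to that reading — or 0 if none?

4

The cleft puts "in December" in focus and presupposes the open proposition with agent = Marisol, thing = the diagram, recipient = Sarah.
The exhaustive reading says no other setting fits that background.
Fact (4) shares the background but with setting = in March; exhaustivity is violated.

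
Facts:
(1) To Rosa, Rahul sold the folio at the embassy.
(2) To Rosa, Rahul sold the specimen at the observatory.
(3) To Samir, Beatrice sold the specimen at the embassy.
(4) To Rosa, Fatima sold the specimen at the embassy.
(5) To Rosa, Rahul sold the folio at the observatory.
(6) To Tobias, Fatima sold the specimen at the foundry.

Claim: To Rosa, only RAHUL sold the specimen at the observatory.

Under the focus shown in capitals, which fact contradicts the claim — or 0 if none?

0

The capitals mark "Rahul" as focus. So "only" rules out other agents, with the rest (same thing, recipient, setting (the specimen / Rosa / at the observatory)) as background.
Every other fact changes something in the background, not just the agent. Nothing refutes the claim.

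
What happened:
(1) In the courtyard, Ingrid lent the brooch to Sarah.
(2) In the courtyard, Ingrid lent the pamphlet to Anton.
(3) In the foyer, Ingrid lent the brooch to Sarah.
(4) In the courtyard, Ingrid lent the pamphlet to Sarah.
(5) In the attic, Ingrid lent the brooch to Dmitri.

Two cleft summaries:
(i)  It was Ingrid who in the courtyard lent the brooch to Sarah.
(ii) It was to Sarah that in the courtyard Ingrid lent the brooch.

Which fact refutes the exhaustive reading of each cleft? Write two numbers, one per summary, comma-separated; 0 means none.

0, 0

Summary (i) focuses "Ingrid" (the agent); background the brooch as thing and Sarah as recipient and in the courtyard as setting. No fact matches that background with a different agent, so 0.
Summary (ii) focuses "Sarah" (the recipient); background Ingrid as agent and the brooch as thing and in the courtyard as setting. No fact matches that background with a different recipient, so 0.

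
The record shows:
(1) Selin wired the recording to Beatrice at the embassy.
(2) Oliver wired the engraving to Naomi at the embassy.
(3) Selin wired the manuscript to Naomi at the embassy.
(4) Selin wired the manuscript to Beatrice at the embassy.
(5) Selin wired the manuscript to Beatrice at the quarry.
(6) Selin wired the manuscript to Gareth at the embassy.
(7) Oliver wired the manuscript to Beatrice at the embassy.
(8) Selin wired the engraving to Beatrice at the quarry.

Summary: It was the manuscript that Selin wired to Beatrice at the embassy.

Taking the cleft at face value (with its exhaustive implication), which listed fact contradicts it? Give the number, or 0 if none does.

1

Focus of the cleft: "the manuscript" (the thing). Presupposed background: Selin as agent and Beatrice as recipient and at the embassy as setting.
Exhaustivity: the manuscript is the only thing satisfying that background.
But fact (1) also has Selin as agent and Beatrice as recipient and at the embassy as setting, with thing = the recording — so the exhaustive reading fails.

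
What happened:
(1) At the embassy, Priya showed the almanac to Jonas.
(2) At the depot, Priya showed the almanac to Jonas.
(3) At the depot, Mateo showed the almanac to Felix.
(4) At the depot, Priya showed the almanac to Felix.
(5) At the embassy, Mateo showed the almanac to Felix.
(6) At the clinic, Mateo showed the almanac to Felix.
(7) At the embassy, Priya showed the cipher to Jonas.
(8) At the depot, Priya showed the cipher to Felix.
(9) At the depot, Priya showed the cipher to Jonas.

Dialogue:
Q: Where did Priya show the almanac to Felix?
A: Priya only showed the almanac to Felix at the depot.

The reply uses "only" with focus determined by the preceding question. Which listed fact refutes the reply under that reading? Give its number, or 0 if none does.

The question "Where did ...?" targets the setting, so in the reply the focus falls on "at the depot".
"Only" then excludes alternative settings while the background — agent = Priya, thing = the almanac, recipient = Felix — is held fixed.
No fact keeps agent = Priya, thing = the almanac, recipient = Felix while changing the setting; every other fact differs on something backgrounded. The reply stands.
(Fact (8) would refute a reading with focus on the thing — but that is not what the question asks.)

0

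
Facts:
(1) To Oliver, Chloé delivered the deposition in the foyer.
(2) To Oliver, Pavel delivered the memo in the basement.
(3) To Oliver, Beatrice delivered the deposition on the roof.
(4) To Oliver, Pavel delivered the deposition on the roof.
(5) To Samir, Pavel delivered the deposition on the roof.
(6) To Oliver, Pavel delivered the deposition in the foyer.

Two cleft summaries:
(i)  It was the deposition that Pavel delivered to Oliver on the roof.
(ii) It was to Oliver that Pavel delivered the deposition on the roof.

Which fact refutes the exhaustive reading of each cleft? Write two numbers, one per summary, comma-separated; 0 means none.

Summary (i) focuses "the deposition" (the thing); background agent = Pavel, recipient = Oliver, setting = on the roof. No fact matches that background with a different thing, so 0.
Summary (ii) focuses "Oliver" (the recipient); background agent = Pavel, thing = the deposition, setting = on the roof. Fact (5) matches that background with recipient = Samir — refutes (ii).

0, 5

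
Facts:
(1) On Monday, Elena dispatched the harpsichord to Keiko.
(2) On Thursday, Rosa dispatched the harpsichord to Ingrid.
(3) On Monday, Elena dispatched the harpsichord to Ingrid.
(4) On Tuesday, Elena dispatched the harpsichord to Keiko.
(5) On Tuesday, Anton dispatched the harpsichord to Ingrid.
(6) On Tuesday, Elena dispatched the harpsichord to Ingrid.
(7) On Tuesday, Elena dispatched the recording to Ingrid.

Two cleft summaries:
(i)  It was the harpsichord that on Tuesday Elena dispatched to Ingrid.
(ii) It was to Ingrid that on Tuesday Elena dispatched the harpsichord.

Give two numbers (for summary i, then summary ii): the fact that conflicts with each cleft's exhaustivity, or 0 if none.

7, 4

Summary (i) focuses "the harpsichord" (the thing); background Elena as agent and Ingrid as recipient and on Tuesday as setting. Fact (7) matches that background with thing = the recording — refutes (i).
Summary (ii) focuses "Ingrid" (the recipient); background Elena as agent and the harpsichord as thing and on Tuesday as setting. Fact (4) matches that background with recipient = Keiko — refutes (ii).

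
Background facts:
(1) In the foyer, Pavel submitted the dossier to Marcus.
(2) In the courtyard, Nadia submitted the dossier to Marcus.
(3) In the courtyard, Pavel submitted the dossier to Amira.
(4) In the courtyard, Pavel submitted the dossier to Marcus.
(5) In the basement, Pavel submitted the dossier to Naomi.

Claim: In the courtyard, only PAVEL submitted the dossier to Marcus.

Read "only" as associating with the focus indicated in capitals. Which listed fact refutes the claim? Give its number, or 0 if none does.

2

The capitals mark "Pavel" as focus. So "only" rules out other agents, with the rest (thing = the dossier, recipient = Marcus, setting = in the courtyard) as background.
Fact (2) shares the background but differs in agent (Nadia) — a counterexample.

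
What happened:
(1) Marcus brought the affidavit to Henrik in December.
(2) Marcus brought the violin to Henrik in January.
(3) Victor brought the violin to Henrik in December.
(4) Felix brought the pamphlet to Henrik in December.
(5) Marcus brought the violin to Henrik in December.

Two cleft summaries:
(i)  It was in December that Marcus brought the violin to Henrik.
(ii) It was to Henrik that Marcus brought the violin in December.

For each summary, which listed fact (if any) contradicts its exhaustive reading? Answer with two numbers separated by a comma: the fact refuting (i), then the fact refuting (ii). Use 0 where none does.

(i): focus "in December". Looking for same agent, thing, recipient (Marcus / the violin / Henrik) with some other setting — fact (2) has in January there. Refuted.
(ii): focus "Henrik". No fact shares same agent, thing, setting (Marcus / the violin / in December) with a different recipient. 0.

2, 0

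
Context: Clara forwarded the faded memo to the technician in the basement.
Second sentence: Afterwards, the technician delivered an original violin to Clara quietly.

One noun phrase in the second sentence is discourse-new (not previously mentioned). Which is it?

"the technician" and "Clara" in the second sentence are given — already mentioned in the context.
"an original violin" has no antecedent in the context; it is discourse-new (the indefinite article also signals a new referent).

an original violin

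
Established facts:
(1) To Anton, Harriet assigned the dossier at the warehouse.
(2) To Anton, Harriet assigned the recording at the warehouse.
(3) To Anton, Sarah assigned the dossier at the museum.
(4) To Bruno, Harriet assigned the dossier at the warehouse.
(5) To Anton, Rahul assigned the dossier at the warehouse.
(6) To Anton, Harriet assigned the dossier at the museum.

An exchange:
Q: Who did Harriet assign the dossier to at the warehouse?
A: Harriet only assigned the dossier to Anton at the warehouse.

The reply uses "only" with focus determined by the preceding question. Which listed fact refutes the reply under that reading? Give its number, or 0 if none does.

The question "Who did ... to ...?" targets the recipient, so in the reply the focus falls on "Anton".
So "only" ranges over recipients; the rest (agent = Harriet, thing = the dossier, setting = at the warehouse) is presupposed.
Fact (4) shares the background with a different recipient (Bruno) — counterexample.
(Fact (6) would refute a reading with focus on the setting — but that is not what the question asks.)

4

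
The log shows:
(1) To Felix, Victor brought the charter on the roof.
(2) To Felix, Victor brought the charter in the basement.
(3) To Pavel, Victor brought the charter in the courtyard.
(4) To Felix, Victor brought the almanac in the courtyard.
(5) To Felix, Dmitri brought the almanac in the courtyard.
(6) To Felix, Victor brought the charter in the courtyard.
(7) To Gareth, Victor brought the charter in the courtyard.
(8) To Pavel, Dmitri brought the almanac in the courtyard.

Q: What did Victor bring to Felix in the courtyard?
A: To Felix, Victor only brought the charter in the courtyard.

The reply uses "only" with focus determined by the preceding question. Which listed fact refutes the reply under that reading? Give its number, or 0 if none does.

4

Answering "What did ...?" puts focus on the thing — here, "the charter".
"Only" then excludes alternative things while the background — Victor as agent and Felix as recipient and in the courtyard as setting — is held fixed.
Fact (4) shares the background with a different thing (the almanac) — counterexample.
(Fact (3) would refute a reading with focus on the recipient — but that is not what the question asks.)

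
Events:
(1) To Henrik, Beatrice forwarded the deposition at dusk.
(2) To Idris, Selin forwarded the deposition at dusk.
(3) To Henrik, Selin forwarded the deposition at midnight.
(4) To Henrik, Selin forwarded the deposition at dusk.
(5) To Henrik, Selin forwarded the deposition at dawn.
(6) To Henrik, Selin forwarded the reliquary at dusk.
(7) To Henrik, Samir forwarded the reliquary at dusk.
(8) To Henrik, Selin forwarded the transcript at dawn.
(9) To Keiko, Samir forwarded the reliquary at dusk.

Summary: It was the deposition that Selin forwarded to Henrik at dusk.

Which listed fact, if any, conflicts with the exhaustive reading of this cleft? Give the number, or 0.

Focus of the cleft: "the deposition" (the thing). Presupposed background: same agent, recipient, setting (Selin / Henrik / at dusk).
The exhaustive reading says no other thing fits that background.
But fact (6) also has same agent, recipient, setting (Selin / Henrik / at dusk), with thing = the reliquary — so the exhaustive reading fails.

6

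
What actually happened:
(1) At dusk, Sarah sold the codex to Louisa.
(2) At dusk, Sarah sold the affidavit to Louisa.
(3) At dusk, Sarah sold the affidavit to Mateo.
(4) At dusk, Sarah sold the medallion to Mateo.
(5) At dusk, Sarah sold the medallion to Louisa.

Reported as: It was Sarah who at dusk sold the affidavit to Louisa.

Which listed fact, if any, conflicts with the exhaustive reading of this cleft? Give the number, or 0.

0

Focus of the cleft: "Sarah" (the agent). Presupposed background: thing = the affidavit, recipient = Louisa, setting = at dusk.
Exhaustivity: Sarah is the only agent satisfying that background.
No listed fact matches the background with a different agent. Exhaustivity holds.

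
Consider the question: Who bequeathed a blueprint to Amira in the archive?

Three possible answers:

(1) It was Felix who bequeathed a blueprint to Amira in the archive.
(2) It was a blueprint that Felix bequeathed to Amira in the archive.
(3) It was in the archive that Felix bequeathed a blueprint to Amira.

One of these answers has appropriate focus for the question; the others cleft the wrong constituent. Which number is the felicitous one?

The question word "who" targets the subject (agent).
Option (1) clefts "Felix" — that matches what the question asks about.
Option (2) clefts "a blueprint" — the direct object, not what was asked.
Option (3) clefts "in the archive" — the location, not what was asked.
So the congruent reply is (1).

1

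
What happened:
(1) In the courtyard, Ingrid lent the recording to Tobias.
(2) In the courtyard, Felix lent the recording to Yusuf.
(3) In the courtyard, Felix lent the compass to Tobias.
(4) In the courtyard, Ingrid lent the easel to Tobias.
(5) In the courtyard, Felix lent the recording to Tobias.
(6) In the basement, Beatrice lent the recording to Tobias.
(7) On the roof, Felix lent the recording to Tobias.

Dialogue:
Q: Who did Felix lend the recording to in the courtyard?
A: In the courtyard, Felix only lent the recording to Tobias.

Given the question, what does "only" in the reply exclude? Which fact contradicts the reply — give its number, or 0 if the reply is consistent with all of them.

The question "Who did ... to ...?" targets the recipient, so in the reply the focus falls on "Tobias".
So "only" ranges over recipients; the rest (agent = Felix, thing = the recording, setting = in the courtyard) is presupposed.
Fact (2) shares the background with a different recipient (Yusuf) — counterexample.
(Fact (7) would refute a reading with focus on the setting — but that is not what the question asks.)

2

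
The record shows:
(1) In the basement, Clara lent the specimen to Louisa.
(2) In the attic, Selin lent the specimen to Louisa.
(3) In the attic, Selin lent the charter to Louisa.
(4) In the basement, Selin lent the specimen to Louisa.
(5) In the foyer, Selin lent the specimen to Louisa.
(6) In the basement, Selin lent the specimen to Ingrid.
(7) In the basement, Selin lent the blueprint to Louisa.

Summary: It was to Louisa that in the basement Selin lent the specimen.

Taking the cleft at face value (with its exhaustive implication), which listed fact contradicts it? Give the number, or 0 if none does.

The cleft puts "Louisa" in focus and presupposes the open proposition with Selin as agent and the specimen as thing and in the basement as setting.
The exhaustive reading says no other recipient fits that background.
But fact (6) also has Selin as agent and the specimen as thing and in the basement as setting, with recipient = Ingrid — so the exhaustive reading fails.

6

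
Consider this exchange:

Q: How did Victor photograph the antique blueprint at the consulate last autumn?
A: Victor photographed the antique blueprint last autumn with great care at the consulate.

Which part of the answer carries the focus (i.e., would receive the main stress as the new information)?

The wh-word "how" asks about the manner.
In the answer, "Victor", "the antique blueprint", "at the consulate" and "last autumn" are given — repeated from the question.
The constituent filling the manner gap is "with great care"; that is the focus and would carry nuclear stress.

with great care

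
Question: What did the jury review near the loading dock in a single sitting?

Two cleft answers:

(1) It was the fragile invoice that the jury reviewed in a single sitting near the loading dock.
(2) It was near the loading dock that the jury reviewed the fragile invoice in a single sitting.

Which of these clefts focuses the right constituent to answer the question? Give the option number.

1

The question word "what" targets the direct object.
Option (1) clefts "the fragile invoice" — that matches what the question asks about.
Option (2) clefts "near the loading dock" — the location, not what was asked.
So the congruent reply is (1).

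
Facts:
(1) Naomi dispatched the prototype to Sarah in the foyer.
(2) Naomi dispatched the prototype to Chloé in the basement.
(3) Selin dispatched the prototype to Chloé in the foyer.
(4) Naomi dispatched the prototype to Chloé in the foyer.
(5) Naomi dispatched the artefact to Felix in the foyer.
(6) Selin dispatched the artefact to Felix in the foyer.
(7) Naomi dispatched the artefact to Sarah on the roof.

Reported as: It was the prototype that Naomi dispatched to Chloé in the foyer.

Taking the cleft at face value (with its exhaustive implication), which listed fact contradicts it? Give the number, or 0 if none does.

0

Focus of the cleft: "the prototype" (the thing). Presupposed background: Naomi as agent and Chloé as recipient and in the foyer as setting.
Exhaustivity: the prototype is the only thing satisfying that background.
Every other fact differs from the presupposition on some backgrounded slot, so none challenges the exhaustivity.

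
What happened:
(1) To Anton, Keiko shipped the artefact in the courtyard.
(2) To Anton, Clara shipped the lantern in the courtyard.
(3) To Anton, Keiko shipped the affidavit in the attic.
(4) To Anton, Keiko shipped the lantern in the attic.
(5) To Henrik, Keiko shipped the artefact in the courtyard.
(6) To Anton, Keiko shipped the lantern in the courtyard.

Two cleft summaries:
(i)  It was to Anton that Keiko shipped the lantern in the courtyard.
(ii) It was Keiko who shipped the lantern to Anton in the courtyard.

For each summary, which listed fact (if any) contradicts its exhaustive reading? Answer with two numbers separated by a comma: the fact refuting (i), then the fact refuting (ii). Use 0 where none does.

Summary (i) focuses "Anton" (the recipient); background same agent, thing, setting (Keiko / the lantern / in the courtyard). No fact matches that background with a different recipient, so 0.
Summary (ii) focuses "Keiko" (the agent); background same thing, recipient, setting (the lantern / Anton / in the courtyard). Fact (2) matches that background with agent = Clara — refutes (ii).

0, 2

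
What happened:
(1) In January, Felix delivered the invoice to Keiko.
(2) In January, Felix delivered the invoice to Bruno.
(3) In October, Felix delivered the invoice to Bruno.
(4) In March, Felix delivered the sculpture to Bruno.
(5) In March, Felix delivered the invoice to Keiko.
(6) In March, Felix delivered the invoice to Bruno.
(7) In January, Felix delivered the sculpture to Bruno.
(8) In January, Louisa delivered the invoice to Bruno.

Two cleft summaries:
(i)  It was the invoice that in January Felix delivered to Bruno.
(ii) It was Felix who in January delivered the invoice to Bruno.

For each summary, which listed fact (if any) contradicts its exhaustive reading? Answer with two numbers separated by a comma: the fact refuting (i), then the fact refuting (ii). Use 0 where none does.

7, 8

Summary (i) focuses "the invoice" (the thing); background same agent, recipient, setting (Felix / Bruno / in January). Fact (7) matches that background with thing = the sculpture — refutes (i).
Summary (ii) focuses "Felix" (the agent); background same thing, recipient, setting (the invoice / Bruno / in January). Fact (8) matches that background with agent = Louisa — refutes (ii).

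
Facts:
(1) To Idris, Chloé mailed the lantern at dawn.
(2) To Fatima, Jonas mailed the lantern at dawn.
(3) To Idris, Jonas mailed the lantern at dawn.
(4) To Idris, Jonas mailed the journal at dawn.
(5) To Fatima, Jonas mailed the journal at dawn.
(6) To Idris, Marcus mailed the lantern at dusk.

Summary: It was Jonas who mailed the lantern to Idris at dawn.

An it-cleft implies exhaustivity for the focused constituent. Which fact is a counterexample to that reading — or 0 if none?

The cleft puts "Jonas" in focus and presupposes the open proposition with same thing, recipient, setting (the lantern / Idris / at dawn).
Exhaustivity: Jonas is the only agent satisfying that background.
But fact (1) also has same thing, recipient, setting (the lantern / Idris / at dawn), with agent = Chloé — so the exhaustive reading fails.

1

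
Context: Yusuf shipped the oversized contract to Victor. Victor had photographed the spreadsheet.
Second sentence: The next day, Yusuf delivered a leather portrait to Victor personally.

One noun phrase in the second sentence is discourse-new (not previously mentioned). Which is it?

"Yusuf" and "Victor" in the second sentence are given — already mentioned in the context.
"a leather portrait" has no antecedent in the context; it is discourse-new (the indefinite article also signals a new referent).

a leather portrait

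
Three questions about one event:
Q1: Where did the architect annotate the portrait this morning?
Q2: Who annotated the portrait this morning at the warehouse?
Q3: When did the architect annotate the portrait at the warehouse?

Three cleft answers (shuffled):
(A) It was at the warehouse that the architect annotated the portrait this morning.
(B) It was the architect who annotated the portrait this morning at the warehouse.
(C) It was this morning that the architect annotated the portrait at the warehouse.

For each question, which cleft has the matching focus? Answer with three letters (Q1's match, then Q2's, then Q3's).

Q1 asks about the location; cleft (A) focuses "at the warehouse", which is the location — so Q1 → A.
Q2 asks about the subject (agent); cleft (B) focuses "the architect", which is the subject (agent) — so Q2 → B.
Q3 asks about the time; cleft (C) focuses "this morning", which is the time — so Q3 → C.
Mapping: Q1→A, Q2→B, Q3→C.

ABC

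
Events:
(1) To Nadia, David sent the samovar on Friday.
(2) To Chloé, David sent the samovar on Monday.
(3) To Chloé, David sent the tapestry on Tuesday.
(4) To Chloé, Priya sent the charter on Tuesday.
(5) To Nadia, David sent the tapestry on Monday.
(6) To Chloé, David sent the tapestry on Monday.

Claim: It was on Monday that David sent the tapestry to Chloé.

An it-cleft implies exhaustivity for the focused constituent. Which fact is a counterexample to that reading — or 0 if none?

3

The cleft puts "on Monday" in focus and presupposes the open proposition with David as agent and the tapestry as thing and Chloé as recipient.
The exhaustive reading says no other setting fits that background.
Fact (3) shares the background but with setting = on Tuesday; exhaustivity is violated.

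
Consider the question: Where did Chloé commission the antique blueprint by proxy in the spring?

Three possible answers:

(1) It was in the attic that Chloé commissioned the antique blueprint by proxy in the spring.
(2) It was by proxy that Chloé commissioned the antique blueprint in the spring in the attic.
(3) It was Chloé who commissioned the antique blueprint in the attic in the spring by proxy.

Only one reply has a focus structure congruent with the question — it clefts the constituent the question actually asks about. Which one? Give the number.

The question word "where" targets the location.
Option (1) clefts "in the attic" — that matches what the question asks about.
Option (2) clefts "by proxy" — the manner, not what was asked.
Option (3) clefts "Chloé" — the subject (agent), not what was asked.
So the congruent reply is (1).

1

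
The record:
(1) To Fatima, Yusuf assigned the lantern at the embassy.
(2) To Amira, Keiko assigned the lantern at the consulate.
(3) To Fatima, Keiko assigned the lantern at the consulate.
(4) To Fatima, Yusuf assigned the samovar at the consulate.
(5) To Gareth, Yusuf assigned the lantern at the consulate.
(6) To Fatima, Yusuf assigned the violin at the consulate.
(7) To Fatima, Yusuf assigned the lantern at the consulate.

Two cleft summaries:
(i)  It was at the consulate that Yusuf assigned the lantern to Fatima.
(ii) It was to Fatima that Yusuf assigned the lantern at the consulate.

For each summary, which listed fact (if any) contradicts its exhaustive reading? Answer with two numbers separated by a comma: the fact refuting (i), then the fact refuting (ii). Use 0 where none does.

(i): focus "at the consulate". Looking for agent = Yusuf, thing = the lantern, recipient = Fatima with some other setting — fact (1) has at the embassy there. Refuted.
(ii): focus "Fatima". Looking for agent = Yusuf, thing = the lantern, setting = at the consulate with some other recipient — fact (5) has Gareth there. Refuted.

1, 5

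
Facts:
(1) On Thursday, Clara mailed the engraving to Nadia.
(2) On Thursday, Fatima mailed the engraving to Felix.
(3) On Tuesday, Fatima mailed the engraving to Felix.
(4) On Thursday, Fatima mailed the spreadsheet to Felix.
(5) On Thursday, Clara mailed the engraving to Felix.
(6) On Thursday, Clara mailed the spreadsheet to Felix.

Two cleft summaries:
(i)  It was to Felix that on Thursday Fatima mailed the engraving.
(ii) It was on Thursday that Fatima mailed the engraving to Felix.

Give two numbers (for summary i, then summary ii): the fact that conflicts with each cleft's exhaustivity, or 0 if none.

(i): focus "Felix". No fact shares same agent, thing, setting (Fatima / the engraving / on Thursday) with a different recipient. 0.
(ii): focus "on Thursday". Looking for same agent, thing, recipient (Fatima / the engraving / Felix) with some other setting — fact (3) has on Tuesday there. Refuted.

0, 3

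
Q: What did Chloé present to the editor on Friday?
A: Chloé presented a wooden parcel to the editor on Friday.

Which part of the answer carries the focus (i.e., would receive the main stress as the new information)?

a wooden parcel

The wh-word "what" asks about the direct object.
In the answer, "Chloé", "to the editor" and "on Friday" are given — repeated from the question.
The constituent filling the direct object gap is "a wooden parcel"; that is the focus and would carry nuclear stress.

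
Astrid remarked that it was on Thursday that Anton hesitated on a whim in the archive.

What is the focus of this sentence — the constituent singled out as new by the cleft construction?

In an it-cleft "It was X that/who ...", the clefted constituent X is the focus; the that/who-clause expresses the presupposed open proposition.
Here the focus is "on Thursday". The backgrounded (presupposed) material includes "Anton", "in the archive" and "on a whim".

on Thursday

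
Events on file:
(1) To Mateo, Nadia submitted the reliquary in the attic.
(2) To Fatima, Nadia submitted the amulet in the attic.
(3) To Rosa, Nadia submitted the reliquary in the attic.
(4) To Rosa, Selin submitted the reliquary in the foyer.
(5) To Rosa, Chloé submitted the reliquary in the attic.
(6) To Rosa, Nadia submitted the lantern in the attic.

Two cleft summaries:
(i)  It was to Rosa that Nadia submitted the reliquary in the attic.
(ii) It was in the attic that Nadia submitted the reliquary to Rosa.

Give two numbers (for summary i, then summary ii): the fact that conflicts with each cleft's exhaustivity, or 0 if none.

(i): focus "Rosa". Looking for Nadia as agent and the reliquary as thing and in the attic as setting with some other recipient — fact (1) has Mateo there. Refuted.
(ii): focus "in the attic". No fact shares Nadia as agent and the reliquary as thing and Rosa as recipient with a different setting. 0.

1, 0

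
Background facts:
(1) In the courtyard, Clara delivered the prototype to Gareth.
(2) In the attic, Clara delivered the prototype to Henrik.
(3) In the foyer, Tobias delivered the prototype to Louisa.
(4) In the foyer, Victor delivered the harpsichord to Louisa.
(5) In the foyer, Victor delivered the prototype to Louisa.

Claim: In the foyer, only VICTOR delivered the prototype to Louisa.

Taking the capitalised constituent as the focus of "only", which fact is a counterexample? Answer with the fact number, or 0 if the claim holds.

The capitals mark "Victor" as focus. So "only" rules out other agents, with the rest (thing = the prototype, recipient = Louisa, setting = in the foyer) as background.
Fact (3) matches on thing = the prototype, recipient = Louisa, setting = in the foyer, but has agent = Tobias instead. That refutes the claim.

3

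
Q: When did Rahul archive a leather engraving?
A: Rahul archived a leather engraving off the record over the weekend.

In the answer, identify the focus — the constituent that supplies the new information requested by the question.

over the weekend

The wh-word "when" asks about the time.
In the answer, "Rahul" and "a leather engraving" are given — repeated from the question.
"off the record" is also new, but it specifies the manner, which is not what the question asks about — so it is not the focus.
The constituent filling the time gap is "over the weekend"; that is the focus.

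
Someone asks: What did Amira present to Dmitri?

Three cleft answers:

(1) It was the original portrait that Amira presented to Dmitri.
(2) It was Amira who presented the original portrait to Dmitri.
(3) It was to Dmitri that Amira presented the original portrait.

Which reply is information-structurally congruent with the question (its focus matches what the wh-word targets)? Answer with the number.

The question word "what" targets the direct object.
Option (1) clefts "the original portrait" — that matches what the question asks about.
Option (2) clefts "Amira" — the subject (agent), not what was asked.
Option (3) clefts "to Dmitri" — the recipient, not what was asked.
So the congruent reply is (1).

1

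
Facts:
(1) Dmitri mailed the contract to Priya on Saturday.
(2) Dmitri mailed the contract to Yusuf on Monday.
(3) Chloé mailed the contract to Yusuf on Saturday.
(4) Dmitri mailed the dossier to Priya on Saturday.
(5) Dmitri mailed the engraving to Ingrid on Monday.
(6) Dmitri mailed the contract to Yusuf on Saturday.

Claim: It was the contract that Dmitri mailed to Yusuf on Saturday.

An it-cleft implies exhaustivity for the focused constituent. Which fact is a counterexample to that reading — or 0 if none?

Focus of the cleft: "the contract" (the thing). Presupposed background: agent = Dmitri, recipient = Yusuf, setting = on Saturday.
The exhaustive reading says no other thing fits that background.
No listed fact matches the background with a different thing. Exhaustivity holds.

0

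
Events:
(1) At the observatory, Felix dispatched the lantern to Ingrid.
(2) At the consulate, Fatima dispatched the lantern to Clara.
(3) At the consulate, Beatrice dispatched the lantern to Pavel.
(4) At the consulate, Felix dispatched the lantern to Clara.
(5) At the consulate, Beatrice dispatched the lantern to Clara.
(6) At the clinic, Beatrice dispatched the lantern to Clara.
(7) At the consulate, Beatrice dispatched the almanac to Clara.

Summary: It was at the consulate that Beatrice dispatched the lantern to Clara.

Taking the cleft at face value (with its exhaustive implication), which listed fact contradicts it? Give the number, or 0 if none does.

Focus of the cleft: "at the consulate" (the setting). Presupposed background: same agent, thing, recipient (Beatrice / the lantern / Clara).
The exhaustive reading says no other setting fits that background.
Fact (6) shares the background but with setting = at the clinic; exhaustivity is violated.

6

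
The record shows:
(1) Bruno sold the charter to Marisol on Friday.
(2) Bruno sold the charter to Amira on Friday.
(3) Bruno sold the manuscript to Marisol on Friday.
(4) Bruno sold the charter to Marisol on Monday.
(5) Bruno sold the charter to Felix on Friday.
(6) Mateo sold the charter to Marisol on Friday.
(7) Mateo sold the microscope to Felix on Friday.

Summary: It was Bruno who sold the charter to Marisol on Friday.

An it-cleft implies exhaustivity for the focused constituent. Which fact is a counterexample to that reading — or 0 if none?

Focus of the cleft: "Bruno" (the agent). Presupposed background: same thing, recipient, setting (the charter / Marisol / on Friday).
The exhaustive reading says no other agent fits that background.
But fact (6) also has same thing, recipient, setting (the charter / Marisol / on Friday), with agent = Mateo — so the exhaustive reading fails.

6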